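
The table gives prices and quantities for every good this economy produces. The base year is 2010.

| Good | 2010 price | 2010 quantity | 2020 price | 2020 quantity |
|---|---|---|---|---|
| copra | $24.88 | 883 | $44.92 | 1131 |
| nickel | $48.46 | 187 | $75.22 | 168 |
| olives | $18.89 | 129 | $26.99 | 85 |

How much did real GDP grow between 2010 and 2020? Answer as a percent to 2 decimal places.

Real GDP 2010 = Nominal GDP 2010 = 24.88·883 + 48.46·187 + 18.89·129 = 33467.87.
Real GDP 2020 (at 2010 prices) = 24.88·1131 + 48.46·168 + 18.89·85 = 37886.21.
Real growth = 37886.21/33467.87 − 1 = 0.1320.

13.20%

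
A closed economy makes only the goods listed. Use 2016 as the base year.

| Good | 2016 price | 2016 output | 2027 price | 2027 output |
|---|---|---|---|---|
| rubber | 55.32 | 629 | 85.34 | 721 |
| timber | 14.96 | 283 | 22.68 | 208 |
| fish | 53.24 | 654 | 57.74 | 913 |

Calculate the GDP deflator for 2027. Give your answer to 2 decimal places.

Nominal GDP 2027 = 85.34·721 + 22.68·208 + 57.74·913 = 118964.20.
Real GDP 2027 (at 2016 prices) = 55.32·721 + 14.96·208 + 53.24·913 = 91605.52.
Deflator = Nominal/Real × 100 = 118964.20/91605.52 × 100 = 129.866.

129.87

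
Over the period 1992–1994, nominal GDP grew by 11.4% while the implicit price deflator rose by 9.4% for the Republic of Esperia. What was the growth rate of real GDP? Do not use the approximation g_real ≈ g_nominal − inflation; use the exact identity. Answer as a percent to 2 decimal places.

1.83%

(1 + g_nom) = (1 + g_real)(1 + π), so g_real = 1.1140 / 1.0940 − 1 = 0.01828.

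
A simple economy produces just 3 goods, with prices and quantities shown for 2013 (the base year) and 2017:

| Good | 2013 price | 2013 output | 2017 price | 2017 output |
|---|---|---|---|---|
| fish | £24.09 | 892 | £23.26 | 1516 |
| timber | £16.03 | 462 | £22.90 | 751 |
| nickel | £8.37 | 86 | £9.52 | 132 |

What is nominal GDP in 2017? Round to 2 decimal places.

Nominal GDP 2017 = Σ (p_2017 × q_2017) = 23.26·1516 + 22.90·751 + 9.52·132 = 53716.70.

£53716.70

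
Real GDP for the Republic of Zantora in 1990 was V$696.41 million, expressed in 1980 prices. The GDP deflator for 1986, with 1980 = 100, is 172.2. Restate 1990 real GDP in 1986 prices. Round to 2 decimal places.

Real GDP in 1986 prices = Real GDP in 1980 prices × (P_1986/P_1980) = 696.41 × 1.722 = 1199.22.

V$1,199.22 million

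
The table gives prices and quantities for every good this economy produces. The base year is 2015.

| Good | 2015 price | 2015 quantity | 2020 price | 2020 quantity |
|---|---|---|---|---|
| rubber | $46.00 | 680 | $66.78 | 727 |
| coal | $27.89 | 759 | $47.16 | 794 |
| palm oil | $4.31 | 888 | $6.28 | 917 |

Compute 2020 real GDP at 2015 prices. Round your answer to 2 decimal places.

$59538.93

Real GDP 2020 = Σ (p_2015 × q_2020) = 46.00·727 + 27.89·794 + 4.31·917 = 59538.93.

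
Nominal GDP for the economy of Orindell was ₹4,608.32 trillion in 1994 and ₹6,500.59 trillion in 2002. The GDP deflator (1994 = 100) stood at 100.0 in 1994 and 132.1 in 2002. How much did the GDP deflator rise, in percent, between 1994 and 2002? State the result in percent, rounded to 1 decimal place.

Price-level change = 132.1 / 100.0 − 1 = 0.3210.

32.1%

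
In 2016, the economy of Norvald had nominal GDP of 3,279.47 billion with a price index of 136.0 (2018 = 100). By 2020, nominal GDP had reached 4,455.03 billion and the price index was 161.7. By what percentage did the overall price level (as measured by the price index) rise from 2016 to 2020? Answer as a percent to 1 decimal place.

18.9%

Price-level change = 161.7 / 136.0 − 1 = 0.1890.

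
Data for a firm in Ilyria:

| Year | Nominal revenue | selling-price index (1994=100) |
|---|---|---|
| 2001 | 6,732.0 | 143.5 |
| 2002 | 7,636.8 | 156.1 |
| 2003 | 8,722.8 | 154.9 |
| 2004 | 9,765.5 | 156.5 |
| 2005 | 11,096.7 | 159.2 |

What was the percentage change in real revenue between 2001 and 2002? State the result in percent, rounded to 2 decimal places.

4.28%

Real revenue 2001 = 6732.0/1.435 = 4691.29.
Real revenue 2002 = 7636.8/1.561 = 4892.25.
Change = 4892.25/4691.29 − 1 = 0.0428.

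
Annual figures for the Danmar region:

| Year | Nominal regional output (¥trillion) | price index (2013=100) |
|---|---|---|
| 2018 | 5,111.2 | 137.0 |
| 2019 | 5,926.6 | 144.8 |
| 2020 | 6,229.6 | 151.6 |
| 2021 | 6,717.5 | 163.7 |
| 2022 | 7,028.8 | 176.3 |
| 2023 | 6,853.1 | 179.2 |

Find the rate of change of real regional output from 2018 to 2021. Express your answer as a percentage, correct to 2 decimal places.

Real regional output 2018 = 5111.2/1.370 = 3730.80.
Real regional output 2021 = 6717.5/1.637 = 4103.54.
Change = 4103.54/3730.80 − 1 = 0.0999.

9.99%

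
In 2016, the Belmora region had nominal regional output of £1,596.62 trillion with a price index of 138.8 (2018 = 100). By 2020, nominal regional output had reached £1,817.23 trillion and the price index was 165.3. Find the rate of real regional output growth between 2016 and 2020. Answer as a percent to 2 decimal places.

Real regional output 2016 = 1596.62 / 1.388 = 1150.30.
Real regional output 2020 = 1817.23 / 1.653 = 1099.35.
Real growth = 1099.35 / 1150.30 − 1 = -0.0443.

-4.43%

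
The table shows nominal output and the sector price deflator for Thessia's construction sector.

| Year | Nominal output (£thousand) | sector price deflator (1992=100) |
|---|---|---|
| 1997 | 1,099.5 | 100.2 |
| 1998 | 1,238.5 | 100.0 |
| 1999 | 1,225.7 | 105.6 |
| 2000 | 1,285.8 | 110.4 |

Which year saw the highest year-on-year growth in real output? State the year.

1998: real = 1238.5/1.000 = 1238.50; growth vs 1997 (1097.31) = 12.87%.
1999: real = 1225.7/1.056 = 1160.70; growth vs 1998 (1238.50) = -6.28%.
2000: real = 1285.8/1.104 = 1164.67; growth vs 1999 (1160.70) = 0.34%.

1998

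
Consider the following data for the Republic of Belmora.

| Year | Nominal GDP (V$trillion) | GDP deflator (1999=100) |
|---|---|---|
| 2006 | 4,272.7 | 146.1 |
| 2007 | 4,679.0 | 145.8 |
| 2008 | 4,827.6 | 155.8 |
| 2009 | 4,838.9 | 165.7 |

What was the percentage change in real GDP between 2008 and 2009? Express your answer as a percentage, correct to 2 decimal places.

Real GDP 2008 = 4827.6/1.558 = 3098.59.
Real GDP 2009 = 4838.9/1.657 = 2920.28.
Change = 2920.28/3098.59 − 1 = -0.0575.

-5.75%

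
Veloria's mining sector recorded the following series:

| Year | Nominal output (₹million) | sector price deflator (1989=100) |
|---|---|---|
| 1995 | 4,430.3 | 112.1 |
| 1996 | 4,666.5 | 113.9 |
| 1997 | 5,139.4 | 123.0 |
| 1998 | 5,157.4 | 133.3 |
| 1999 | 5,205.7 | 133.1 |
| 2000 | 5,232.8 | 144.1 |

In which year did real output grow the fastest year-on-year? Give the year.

1996: real = 4666.5/1.139 = 4097.01; growth vs 1995 (3952.10) = 3.67%.
1997: real = 5139.4/1.230 = 4178.37; growth vs 1996 (4097.01) = 1.99%.
1998: real = 5157.4/1.333 = 3869.02; growth vs 1997 (4178.37) = -7.40%.
1999: real = 5205.7/1.331 = 3911.12; growth vs 1998 (3869.02) = 1.09%.
2000: real = 5232.8/1.441 = 3631.37; growth vs 1999 (3911.12) = -7.15%.

1996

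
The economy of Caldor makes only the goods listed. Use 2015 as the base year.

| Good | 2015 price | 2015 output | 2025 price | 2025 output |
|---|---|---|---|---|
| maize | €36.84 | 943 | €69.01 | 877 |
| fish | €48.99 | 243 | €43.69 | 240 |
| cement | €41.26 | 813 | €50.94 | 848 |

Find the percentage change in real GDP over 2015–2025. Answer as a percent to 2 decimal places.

Real GDP 2015 = Nominal GDP 2015 = 36.84·943 + 48.99·243 + 41.26·813 = 80189.07.
Real GDP 2025 (at 2015 prices) = 36.84·877 + 48.99·240 + 41.26·848 = 79054.76.
Real growth = 79054.76/80189.07 − 1 = -0.0141.

-1.41%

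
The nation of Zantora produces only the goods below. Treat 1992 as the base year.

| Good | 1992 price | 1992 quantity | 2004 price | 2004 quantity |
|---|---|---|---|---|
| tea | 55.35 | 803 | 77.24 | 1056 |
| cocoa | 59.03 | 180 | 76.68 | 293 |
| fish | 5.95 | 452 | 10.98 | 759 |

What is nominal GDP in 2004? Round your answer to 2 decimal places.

112366.50

Nominal GDP 2004 = Σ (p_2004 × q_2004) = 77.24·1056 + 76.68·293 + 10.98·759 = 112366.50.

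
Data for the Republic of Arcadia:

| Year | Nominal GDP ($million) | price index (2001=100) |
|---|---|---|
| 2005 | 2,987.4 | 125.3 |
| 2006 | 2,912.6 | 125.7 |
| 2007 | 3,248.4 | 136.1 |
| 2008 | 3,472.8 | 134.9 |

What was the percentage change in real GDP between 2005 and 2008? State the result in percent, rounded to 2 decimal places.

Real GDP 2005 = 2987.4/1.253 = 2384.20.
Real GDP 2008 = 3472.8/1.349 = 2574.35.
Change = 2574.35/2384.20 − 1 = 0.0798.

7.98%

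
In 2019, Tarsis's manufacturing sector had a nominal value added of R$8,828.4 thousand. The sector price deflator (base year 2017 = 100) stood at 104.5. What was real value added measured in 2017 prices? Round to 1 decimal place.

Real value added = Nominal / (sector price deflator/100) = 8828.4 / 1.045 = 8448.23.

R$8,448.2 thousand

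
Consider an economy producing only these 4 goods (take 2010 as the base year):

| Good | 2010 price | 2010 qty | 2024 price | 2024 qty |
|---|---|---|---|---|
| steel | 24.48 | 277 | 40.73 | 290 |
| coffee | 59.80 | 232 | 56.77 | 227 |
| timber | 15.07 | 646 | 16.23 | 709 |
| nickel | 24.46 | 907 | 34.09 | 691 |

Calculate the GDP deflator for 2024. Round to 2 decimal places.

Nominal GDP 2024 = 40.73·290 + 56.77·227 + 16.23·709 + 34.09·691 = 59761.75.
Real GDP 2024 (at 2010 prices) = 24.48·290 + 59.80·227 + 15.07·709 + 24.46·691 = 48260.29.
Deflator = Nominal/Real × 100 = 59761.75/48260.29 × 100 = 123.832.

123.83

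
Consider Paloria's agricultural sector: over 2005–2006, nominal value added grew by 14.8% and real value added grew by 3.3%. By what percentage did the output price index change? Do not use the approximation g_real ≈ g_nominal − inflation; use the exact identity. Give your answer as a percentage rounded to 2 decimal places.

(1 + g_nom) = (1 + g_real)(1 + π), so π = 1.1480 / 1.0330 − 1 = 0.11133.

11.13%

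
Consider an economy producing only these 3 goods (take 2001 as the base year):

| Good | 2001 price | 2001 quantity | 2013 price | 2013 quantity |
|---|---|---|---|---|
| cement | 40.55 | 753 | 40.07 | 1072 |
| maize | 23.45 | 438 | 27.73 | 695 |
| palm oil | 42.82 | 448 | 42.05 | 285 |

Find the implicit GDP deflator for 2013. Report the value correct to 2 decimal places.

103.11

Nominal GDP 2013 = 40.07·1072 + 27.73·695 + 42.05·285 = 74211.64.
Real GDP 2013 (at 2001 prices) = 40.55·1072 + 23.45·695 + 42.82·285 = 71971.05.
Deflator = Nominal/Real × 100 = 74211.64/71971.05 × 100 = 103.113.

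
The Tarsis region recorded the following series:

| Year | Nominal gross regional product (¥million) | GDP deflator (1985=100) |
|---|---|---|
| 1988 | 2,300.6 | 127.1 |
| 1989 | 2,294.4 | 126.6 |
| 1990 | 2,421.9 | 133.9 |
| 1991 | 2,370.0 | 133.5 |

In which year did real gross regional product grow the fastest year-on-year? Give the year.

1989

1989: real = 2294.4/1.266 = 1812.32; growth vs 1988 (1810.07) = 0.12%.
1990: real = 2421.9/1.339 = 1808.74; growth vs 1989 (1812.32) = -0.20%.
1991: real = 2370.0/1.335 = 1775.28; growth vs 1990 (1808.74) = -1.85%.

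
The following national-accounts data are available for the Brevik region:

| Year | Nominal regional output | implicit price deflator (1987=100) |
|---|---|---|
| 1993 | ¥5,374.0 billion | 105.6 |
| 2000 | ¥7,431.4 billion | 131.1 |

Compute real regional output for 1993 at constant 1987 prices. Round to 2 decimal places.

¥5,089.02 billion

Real regional output = Nominal / (implicit price deflator/100) = 5374.0 / 1.056 = 5089.02.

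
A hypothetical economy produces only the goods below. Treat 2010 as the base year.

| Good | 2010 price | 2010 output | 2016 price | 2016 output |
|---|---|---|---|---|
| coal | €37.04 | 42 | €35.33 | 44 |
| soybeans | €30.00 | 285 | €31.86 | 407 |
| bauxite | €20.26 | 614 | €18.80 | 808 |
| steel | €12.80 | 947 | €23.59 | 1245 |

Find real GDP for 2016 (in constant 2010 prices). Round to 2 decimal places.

Real GDP 2016 = Σ (p_2010 × q_2016) = 37.04·44 + 30.00·407 + 20.26·808 + 12.80·1245 = 46145.84.

€46145.84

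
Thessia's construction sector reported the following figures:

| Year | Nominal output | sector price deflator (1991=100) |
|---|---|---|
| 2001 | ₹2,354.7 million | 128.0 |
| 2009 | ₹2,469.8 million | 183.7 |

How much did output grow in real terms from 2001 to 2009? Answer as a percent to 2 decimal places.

Real output 2001 = 2354.7 / 1.280 = 1839.61.
Real output 2009 = 2469.8 / 1.837 = 1344.47.
Real growth = 1344.47 / 1839.61 − 1 = -0.2692.

-26.92%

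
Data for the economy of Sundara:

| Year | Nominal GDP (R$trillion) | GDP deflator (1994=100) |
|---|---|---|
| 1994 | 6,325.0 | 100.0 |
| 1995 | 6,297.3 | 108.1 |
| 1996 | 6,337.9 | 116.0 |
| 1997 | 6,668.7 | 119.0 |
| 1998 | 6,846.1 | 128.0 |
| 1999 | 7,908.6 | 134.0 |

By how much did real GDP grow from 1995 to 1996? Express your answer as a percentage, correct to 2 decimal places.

-6.21%

Real GDP 1995 = 6297.3/1.081 = 5825.44.
Real GDP 1996 = 6337.9/1.160 = 5463.71.
Change = 5463.71/5825.44 − 1 = -0.0621.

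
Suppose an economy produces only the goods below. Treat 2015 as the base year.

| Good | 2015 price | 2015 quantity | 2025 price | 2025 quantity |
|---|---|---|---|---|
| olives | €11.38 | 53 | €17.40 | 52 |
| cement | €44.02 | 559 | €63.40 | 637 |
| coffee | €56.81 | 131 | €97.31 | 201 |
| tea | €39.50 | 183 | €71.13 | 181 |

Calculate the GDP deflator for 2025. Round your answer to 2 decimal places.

Nominal GDP 2025 = 17.40·52 + 63.40·637 + 97.31·201 + 71.13·181 = 73724.44.
Real GDP 2025 (at 2015 prices) = 11.38·52 + 44.02·637 + 56.81·201 + 39.50·181 = 47200.81.
Deflator = Nominal/Real × 100 = 73724.44/47200.81 × 100 = 156.193.

156.19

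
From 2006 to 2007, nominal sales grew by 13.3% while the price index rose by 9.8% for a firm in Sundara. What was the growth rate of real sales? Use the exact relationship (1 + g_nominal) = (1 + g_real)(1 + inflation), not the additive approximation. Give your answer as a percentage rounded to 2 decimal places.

3.19%

(1 + g_nom) = (1 + g_real)(1 + π), so g_real = 1.1330 / 1.0980 − 1 = 0.03188.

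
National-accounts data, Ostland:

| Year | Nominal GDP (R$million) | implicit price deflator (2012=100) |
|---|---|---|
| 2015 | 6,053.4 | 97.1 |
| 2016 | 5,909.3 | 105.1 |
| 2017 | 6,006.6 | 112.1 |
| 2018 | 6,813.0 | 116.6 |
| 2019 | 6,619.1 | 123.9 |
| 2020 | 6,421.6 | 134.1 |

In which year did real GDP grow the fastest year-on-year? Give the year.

2016: real = 5909.3/1.051 = 5622.55; growth vs 2015 (6234.19) = -9.81%.
2017: real = 6006.6/1.121 = 5358.25; growth vs 2016 (5622.55) = -4.70%.
2018: real = 6813.0/1.166 = 5843.05; growth vs 2017 (5358.25) = 9.05%.
2019: real = 6619.1/1.239 = 5342.29; growth vs 2018 (5843.05) = -8.57%.
2020: real = 6421.6/1.341 = 4788.67; growth vs 2019 (5342.29) = -10.36%.

2018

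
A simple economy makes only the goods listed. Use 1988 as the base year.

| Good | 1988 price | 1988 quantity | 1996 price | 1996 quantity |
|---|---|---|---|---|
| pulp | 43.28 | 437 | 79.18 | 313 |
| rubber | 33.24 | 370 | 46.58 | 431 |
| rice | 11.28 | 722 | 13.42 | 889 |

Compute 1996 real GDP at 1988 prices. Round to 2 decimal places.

Real GDP 1996 = Σ (p_1988 × q_1996) = 43.28·313 + 33.24·431 + 11.28·889 = 37901.00.

37901.00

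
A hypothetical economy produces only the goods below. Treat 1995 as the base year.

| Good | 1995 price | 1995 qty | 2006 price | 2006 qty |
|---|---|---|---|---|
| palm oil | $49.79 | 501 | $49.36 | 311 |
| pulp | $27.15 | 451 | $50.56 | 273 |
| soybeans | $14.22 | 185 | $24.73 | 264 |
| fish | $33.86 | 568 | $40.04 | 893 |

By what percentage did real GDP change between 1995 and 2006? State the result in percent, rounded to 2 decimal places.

Real GDP 1995 = Nominal GDP 1995 = 49.79·501 + 27.15·451 + 14.22·185 + 33.86·568 = 59052.62.
Real GDP 2006 (at 1995 prices) = 49.79·311 + 27.15·273 + 14.22·264 + 33.86·893 = 56887.70.
Real growth = 56887.70/59052.62 − 1 = -0.0367.

-3.67%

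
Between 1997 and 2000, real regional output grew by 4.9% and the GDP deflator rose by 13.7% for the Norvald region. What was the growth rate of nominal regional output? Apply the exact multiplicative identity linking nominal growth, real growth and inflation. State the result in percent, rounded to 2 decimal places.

(1 + g_nom) = (1 + g_real)(1 + π) = 1.0490 × 1.1370 = 1.19271.

19.27%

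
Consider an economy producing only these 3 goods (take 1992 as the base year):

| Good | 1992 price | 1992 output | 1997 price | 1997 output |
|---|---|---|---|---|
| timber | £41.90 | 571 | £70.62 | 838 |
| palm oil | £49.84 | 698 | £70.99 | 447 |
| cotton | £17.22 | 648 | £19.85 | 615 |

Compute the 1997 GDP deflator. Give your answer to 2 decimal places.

Nominal GDP 1997 = 70.62·838 + 70.99·447 + 19.85·615 = 103119.84.
Real GDP 1997 (at 1992 prices) = 41.90·838 + 49.84·447 + 17.22·615 = 67980.98.
Deflator = Nominal/Real × 100 = 103119.84/67980.98 × 100 = 151.689.

151.69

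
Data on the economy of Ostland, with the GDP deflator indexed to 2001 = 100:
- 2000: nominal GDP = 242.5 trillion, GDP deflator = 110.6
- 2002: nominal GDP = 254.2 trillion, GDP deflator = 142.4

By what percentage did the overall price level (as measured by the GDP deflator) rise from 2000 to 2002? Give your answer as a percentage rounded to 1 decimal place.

28.8%

Price-level change = 142.4 / 110.6 − 1 = 0.2875.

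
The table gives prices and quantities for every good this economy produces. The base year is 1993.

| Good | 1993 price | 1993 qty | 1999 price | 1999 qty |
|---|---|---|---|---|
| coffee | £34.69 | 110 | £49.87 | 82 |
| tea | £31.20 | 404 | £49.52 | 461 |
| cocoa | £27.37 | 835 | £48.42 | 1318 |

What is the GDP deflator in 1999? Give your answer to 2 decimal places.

170.23

Nominal GDP 1999 = 49.87·82 + 49.52·461 + 48.42·1318 = 90735.62.
Real GDP 1999 (at 1993 prices) = 34.69·82 + 31.20·461 + 27.37·1318 = 53301.44.
Deflator = Nominal/Real × 100 = 90735.62/53301.44 × 100 = 170.231.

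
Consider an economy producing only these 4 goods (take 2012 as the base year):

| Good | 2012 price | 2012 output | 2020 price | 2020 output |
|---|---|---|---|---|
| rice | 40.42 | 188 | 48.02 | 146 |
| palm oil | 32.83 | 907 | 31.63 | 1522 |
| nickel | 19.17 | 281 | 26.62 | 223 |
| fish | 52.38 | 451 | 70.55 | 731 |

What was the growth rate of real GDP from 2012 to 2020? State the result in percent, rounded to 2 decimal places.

48.27%

Real GDP 2012 = Nominal GDP 2012 = 40.42·188 + 32.83·907 + 19.17·281 + 52.38·451 = 66385.92.
Real GDP 2020 (at 2012 prices) = 40.42·146 + 32.83·1522 + 19.17·223 + 52.38·731 = 98433.27.
Real growth = 98433.27/66385.92 − 1 = 0.4827.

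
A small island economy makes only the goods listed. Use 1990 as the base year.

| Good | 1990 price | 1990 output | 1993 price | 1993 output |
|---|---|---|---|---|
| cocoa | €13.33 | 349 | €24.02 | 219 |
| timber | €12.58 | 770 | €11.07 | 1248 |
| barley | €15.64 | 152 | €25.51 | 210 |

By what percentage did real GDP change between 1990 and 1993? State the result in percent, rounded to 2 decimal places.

Real GDP 1990 = Nominal GDP 1990 = 13.33·349 + 12.58·770 + 15.64·152 = 16716.05.
Real GDP 1993 (at 1990 prices) = 13.33·219 + 12.58·1248 + 15.64·210 = 21903.51.
Real growth = 21903.51/16716.05 − 1 = 0.3103.

31.03%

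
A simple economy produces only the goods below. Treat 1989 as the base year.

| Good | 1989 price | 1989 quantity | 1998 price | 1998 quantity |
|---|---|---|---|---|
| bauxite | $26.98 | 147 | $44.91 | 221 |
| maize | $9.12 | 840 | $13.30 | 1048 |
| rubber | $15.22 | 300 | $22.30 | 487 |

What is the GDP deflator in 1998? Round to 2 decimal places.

151.42

Nominal GDP 1998 = 44.91·221 + 13.30·1048 + 22.30·487 = 34723.61.
Real GDP 1998 (at 1989 prices) = 26.98·221 + 9.12·1048 + 15.22·487 = 22932.48.
Deflator = Nominal/Real × 100 = 34723.61/22932.48 × 100 = 151.417.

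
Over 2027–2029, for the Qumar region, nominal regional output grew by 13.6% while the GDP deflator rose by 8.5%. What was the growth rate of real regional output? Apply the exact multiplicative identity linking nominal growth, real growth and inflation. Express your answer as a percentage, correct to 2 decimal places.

(1 + g_nom) = (1 + g_real)(1 + π), so g_real = 1.1360 / 1.0850 − 1 = 0.04700.

4.70%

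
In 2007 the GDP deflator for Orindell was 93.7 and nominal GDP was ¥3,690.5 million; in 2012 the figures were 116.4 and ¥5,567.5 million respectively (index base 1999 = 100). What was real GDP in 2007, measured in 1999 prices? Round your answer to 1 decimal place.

¥3,938.6 million

Real GDP = Nominal / (GDP deflator/100) = 3690.5 / 0.937 = 3938.63.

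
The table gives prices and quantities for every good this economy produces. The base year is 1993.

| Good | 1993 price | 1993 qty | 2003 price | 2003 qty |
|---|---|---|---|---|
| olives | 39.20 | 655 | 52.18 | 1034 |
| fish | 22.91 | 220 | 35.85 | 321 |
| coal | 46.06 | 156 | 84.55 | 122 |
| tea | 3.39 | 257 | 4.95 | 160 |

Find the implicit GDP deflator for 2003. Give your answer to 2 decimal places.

141.67

Nominal GDP 2003 = 52.18·1034 + 35.85·321 + 84.55·122 + 4.95·160 = 76569.07.
Real GDP 2003 (at 1993 prices) = 39.20·1034 + 22.91·321 + 46.06·122 + 3.39·160 = 54048.63.
Deflator = Nominal/Real × 100 = 76569.07/54048.63 × 100 = 141.667.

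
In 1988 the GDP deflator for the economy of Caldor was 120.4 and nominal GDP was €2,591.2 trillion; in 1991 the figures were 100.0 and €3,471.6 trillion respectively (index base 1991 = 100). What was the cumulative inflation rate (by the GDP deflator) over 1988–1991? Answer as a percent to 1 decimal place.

Price-level change = 100.0 / 120.4 − 1 = -0.1694.

-16.9%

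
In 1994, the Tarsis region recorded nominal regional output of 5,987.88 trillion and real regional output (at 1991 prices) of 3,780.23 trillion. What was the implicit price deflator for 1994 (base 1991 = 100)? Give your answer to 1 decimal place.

implicit price deflator = (Nominal / Real) × 100 = 5987.88 / 3780.23 × 100 = 158.40.

158.4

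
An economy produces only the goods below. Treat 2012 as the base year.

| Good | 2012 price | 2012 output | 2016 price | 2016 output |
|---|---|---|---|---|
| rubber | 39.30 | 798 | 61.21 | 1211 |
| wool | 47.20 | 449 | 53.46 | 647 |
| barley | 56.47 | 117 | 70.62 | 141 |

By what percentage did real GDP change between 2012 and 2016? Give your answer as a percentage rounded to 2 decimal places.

Real GDP 2012 = Nominal GDP 2012 = 39.30·798 + 47.20·449 + 56.47·117 = 59161.19.
Real GDP 2016 (at 2012 prices) = 39.30·1211 + 47.20·647 + 56.47·141 = 86092.97.
Real growth = 86092.97/59161.19 − 1 = 0.4552.

45.52%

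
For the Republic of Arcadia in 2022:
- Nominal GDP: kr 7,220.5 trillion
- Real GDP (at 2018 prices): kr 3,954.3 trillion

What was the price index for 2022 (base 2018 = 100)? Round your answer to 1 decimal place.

182.6

price index = (Nominal / Real) × 100 = 7220.5 / 3954.3 × 100 = 182.60.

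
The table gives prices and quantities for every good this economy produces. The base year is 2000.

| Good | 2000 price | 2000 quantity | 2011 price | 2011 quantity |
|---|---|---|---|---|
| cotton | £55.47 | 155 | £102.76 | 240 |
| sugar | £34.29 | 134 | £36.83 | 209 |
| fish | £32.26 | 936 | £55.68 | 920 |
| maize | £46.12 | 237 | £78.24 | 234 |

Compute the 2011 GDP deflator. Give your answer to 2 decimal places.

167.17

Nominal GDP 2011 = 102.76·240 + 36.83·209 + 55.68·920 + 78.24·234 = 101893.63.
Real GDP 2011 (at 2000 prices) = 55.47·240 + 34.29·209 + 32.26·920 + 46.12·234 = 60950.69.
Deflator = Nominal/Real × 100 = 101893.63/60950.69 × 100 = 167.174.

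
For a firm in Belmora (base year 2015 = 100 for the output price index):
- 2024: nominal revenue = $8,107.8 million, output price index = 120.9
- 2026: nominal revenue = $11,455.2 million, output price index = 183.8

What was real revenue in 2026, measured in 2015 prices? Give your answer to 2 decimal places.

$6,232.43 million

Real revenue = Nominal / (output price index/100) = 11455.2 / 1.838 = 6232.43.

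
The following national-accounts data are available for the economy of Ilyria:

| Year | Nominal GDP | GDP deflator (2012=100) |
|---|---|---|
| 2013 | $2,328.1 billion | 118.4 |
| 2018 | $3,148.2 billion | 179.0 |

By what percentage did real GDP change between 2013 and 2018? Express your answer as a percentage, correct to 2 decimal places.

-10.55%

Real GDP 2013 = 2328.1 / 1.184 = 1966.30.
Real GDP 2018 = 3148.2 / 1.790 = 1758.77.
Real growth = 1758.77 / 1966.30 − 1 = -0.1055.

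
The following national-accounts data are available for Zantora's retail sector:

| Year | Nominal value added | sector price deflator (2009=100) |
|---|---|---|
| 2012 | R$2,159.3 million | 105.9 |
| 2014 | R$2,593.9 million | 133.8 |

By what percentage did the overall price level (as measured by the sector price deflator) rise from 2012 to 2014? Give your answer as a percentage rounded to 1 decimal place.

Price-level change = 133.8 / 105.9 − 1 = 0.2635.

26.3%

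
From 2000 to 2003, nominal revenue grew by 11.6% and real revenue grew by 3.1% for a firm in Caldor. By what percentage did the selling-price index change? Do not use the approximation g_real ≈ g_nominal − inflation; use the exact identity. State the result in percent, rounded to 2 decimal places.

(1 + g_nom) = (1 + g_real)(1 + π), so π = 1.1160 / 1.0310 − 1 = 0.08244.

8.24%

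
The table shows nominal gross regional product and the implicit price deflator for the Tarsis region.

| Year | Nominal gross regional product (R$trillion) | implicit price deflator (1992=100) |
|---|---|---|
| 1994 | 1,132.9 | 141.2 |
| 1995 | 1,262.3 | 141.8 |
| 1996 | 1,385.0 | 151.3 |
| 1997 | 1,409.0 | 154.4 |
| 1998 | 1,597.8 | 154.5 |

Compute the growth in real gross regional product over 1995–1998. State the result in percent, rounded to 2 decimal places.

16.17%

Real gross regional product 1995 = 1262.3/1.418 = 890.20.
Real gross regional product 1998 = 1597.8/1.545 = 1034.17.
Change = 1034.17/890.20 − 1 = 0.1617.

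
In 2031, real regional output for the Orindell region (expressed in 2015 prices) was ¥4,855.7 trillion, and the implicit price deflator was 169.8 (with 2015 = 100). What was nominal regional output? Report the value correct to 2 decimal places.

¥8,244.98 trillion

Nominal regional output = Real × (implicit price deflator/100) = 4855.7 × 1.698 = 8244.98.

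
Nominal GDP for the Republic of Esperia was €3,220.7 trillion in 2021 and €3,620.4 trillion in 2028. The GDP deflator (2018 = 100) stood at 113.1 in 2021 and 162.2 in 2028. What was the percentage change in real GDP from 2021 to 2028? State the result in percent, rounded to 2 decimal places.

-21.62%

Real GDP 2021 = 3220.7 / 1.131 = 2847.66.
Real GDP 2028 = 3620.4 / 1.622 = 2232.06.
Real growth = 2232.06 / 2847.66 − 1 = -0.2162.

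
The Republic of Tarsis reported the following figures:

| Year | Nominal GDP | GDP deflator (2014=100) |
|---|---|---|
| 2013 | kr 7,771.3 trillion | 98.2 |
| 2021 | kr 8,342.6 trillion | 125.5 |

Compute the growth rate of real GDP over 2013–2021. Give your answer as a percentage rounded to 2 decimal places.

-16.00%

Deflate each year: 2013 → 7771.3/0.982 = 7913.75; 2021 → 8342.6/1.255 = 6647.49.
So real GDP changed by 6647.49/7913.75 − 1 = -0.1600, i.e. -16.00%.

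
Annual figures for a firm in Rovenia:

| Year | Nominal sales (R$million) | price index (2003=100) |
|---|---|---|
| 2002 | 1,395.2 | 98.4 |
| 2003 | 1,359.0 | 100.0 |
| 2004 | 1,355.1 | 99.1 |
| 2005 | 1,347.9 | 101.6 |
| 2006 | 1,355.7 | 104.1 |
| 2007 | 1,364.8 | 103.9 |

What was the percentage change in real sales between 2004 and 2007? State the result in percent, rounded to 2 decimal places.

Real sales 2004 = 1355.1/0.991 = 1367.41.
Real sales 2007 = 1364.8/1.039 = 1313.57.
Change = 1313.57/1367.41 − 1 = -0.0394.

-3.94%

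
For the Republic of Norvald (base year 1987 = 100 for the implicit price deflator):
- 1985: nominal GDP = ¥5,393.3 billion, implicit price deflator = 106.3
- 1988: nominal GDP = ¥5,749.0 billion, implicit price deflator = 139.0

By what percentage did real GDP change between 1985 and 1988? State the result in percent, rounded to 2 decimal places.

Deflate each year: 1985 → 5393.3/1.063 = 5073.66; 1988 → 5749.0/1.390 = 4135.97.
So real GDP changed by 4135.97/5073.66 − 1 = -0.1848, i.e. -18.48%.

-18.48%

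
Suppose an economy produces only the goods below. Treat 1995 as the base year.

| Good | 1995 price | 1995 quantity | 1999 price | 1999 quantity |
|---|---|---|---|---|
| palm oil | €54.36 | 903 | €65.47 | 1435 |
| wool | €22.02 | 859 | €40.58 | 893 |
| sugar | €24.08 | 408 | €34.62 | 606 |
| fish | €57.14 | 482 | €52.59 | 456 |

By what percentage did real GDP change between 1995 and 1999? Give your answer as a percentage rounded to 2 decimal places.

Real GDP 1995 = Nominal GDP 1995 = 54.36·903 + 22.02·859 + 24.08·408 + 57.14·482 = 105368.38.
Real GDP 1999 (at 1995 prices) = 54.36·1435 + 22.02·893 + 24.08·606 + 57.14·456 = 138318.78.
Real growth = 138318.78/105368.38 − 1 = 0.3127.

31.27%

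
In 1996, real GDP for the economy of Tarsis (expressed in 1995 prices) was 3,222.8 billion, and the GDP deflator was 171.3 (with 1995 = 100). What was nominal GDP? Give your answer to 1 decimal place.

Nominal GDP = Real × (GDP deflator/100) = 3222.8 × 1.713 = 5520.66.

5,520.7 billion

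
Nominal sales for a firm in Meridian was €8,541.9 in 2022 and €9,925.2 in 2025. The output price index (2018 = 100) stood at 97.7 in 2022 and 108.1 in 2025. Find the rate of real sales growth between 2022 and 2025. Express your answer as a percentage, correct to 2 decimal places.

Real sales 2022 = 8541.9 / 0.977 = 8742.99.
Real sales 2025 = 9925.2 / 1.081 = 9181.50.
Real growth = 9181.50 / 8742.99 − 1 = 0.0502.

5.02%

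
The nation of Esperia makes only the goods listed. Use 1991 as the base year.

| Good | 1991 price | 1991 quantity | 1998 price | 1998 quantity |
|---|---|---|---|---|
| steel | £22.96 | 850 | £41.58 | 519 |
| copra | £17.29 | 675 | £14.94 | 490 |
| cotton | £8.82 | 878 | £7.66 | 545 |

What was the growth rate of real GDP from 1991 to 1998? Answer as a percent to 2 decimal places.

Real GDP 1991 = Nominal GDP 1991 = 22.96·850 + 17.29·675 + 8.82·878 = 38930.71.
Real GDP 1998 (at 1991 prices) = 22.96·519 + 17.29·490 + 8.82·545 = 25195.24.
Real growth = 25195.24/38930.71 − 1 = -0.3528.

-35.28%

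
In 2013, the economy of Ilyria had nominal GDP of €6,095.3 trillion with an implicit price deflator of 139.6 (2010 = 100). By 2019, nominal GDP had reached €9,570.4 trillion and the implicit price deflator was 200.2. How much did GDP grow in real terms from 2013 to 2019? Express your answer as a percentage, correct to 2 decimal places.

9.49%

Real GDP 2013 = 6095.3 / 1.396 = 4366.26.
Real GDP 2019 = 9570.4 / 2.002 = 4780.42.
Real growth = 4780.42 / 4366.26 − 1 = 0.0949.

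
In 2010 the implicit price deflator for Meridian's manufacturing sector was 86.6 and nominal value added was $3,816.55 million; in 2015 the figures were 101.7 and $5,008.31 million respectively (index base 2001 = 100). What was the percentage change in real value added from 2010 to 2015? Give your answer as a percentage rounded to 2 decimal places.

11.74%

Deflate each year: 2010 → 3816.55/0.866 = 4407.10; 2015 → 5008.31/1.017 = 4924.59.
So real value added changed by 4924.59/4407.10 − 1 = 0.1174, i.e. 11.74%.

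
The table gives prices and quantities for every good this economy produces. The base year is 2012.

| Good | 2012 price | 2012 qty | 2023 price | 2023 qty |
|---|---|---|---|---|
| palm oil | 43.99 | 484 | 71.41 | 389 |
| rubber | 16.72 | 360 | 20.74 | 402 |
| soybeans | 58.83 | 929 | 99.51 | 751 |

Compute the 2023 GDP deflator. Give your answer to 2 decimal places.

Nominal GDP 2023 = 71.41·389 + 20.74·402 + 99.51·751 = 110847.98.
Real GDP 2023 (at 2012 prices) = 43.99·389 + 16.72·402 + 58.83·751 = 68014.88.
Deflator = Nominal/Real × 100 = 110847.98/68014.88 × 100 = 162.976.

162.98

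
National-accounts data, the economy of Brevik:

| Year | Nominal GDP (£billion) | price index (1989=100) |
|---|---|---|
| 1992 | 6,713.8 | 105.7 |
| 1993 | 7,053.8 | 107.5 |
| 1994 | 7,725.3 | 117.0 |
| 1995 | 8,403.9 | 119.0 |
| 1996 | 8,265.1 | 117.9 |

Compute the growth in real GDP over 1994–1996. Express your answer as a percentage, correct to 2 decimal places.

Real GDP 1994 = 7725.3/1.170 = 6602.82.
Real GDP 1996 = 8265.1/1.179 = 7010.26.
Change = 7010.26/6602.82 − 1 = 0.0617.

6.17%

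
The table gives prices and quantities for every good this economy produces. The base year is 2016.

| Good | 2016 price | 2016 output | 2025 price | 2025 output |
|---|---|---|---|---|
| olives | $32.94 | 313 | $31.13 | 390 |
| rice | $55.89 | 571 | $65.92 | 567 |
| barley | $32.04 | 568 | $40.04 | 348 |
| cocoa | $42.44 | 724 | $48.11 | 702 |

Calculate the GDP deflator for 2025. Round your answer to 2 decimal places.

113.74

Nominal GDP 2025 = 31.13·390 + 65.92·567 + 40.04·348 + 48.11·702 = 97224.48.
Real GDP 2025 (at 2016 prices) = 32.94·390 + 55.89·567 + 32.04·348 + 42.44·702 = 85479.03.
Deflator = Nominal/Real × 100 = 97224.48/85479.03 × 100 = 113.741.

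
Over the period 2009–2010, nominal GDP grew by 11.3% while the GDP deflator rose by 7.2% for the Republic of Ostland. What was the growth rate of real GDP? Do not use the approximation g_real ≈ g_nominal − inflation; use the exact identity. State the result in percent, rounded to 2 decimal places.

(1 + g_nom) = (1 + g_real)(1 + π), so g_real = 1.1130 / 1.0720 − 1 = 0.03825.

3.82%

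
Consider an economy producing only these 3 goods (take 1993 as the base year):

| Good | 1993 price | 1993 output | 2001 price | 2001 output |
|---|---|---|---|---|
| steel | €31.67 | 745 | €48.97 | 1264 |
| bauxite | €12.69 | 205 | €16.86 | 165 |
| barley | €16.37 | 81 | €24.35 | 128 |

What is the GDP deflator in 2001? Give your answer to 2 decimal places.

Nominal GDP 2001 = 48.97·1264 + 16.86·165 + 24.35·128 = 67796.78.
Real GDP 2001 (at 1993 prices) = 31.67·1264 + 12.69·165 + 16.37·128 = 44220.09.
Deflator = Nominal/Real × 100 = 67796.78/44220.09 × 100 = 153.317.

153.32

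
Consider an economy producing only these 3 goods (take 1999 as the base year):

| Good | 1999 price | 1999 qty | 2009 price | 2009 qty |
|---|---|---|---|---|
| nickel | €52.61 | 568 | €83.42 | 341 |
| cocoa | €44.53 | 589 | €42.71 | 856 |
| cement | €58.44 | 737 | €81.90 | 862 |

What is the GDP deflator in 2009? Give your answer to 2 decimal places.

127.41

Nominal GDP 2009 = 83.42·341 + 42.71·856 + 81.90·862 = 135603.78.
Real GDP 2009 (at 1999 prices) = 52.61·341 + 44.53·856 + 58.44·862 = 106432.97.
Deflator = Nominal/Real × 100 = 135603.78/106432.97 × 100 = 127.408.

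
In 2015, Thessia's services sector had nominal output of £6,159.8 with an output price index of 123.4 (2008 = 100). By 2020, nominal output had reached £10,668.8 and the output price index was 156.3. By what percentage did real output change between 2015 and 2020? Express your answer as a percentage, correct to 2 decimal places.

Deflate each year: 2015 → 6159.8/1.234 = 4991.73; 2020 → 10668.8/1.563 = 6825.85.
So real output changed by 6825.85/4991.73 − 1 = 0.3674, i.e. 36.74%.

36.74%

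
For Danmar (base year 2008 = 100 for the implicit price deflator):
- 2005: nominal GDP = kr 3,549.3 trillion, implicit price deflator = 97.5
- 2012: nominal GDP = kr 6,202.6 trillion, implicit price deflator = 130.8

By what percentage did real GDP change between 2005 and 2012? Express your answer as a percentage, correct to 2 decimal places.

30.27%

Deflate each year: 2005 → 3549.3/0.975 = 3640.31; 2012 → 6202.6/1.308 = 4742.05.
So real GDP changed by 4742.05/3640.31 − 1 = 0.3027, i.e. 30.27%.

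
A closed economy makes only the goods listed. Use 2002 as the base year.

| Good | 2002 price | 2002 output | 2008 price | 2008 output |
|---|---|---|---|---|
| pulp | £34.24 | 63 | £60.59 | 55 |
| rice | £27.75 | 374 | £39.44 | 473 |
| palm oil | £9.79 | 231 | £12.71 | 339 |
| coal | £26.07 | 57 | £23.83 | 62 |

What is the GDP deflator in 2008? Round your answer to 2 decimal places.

139.26

Nominal GDP 2008 = 60.59·55 + 39.44·473 + 12.71·339 + 23.83·62 = 27773.72.
Real GDP 2008 (at 2002 prices) = 34.24·55 + 27.75·473 + 9.79·339 + 26.07·62 = 19944.10.
Deflator = Nominal/Real × 100 = 27773.72/19944.10 × 100 = 139.258.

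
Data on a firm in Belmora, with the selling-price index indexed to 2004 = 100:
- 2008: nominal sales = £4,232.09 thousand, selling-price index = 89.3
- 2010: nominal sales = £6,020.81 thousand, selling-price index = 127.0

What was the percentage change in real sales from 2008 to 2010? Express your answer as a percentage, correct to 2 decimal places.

Deflate each year: 2008 → 4232.09/0.893 = 4739.18; 2010 → 6020.81/1.270 = 4740.80.
So real sales changed by 4740.80/4739.18 − 1 = 0.0003, i.e. 0.03%.

0.03%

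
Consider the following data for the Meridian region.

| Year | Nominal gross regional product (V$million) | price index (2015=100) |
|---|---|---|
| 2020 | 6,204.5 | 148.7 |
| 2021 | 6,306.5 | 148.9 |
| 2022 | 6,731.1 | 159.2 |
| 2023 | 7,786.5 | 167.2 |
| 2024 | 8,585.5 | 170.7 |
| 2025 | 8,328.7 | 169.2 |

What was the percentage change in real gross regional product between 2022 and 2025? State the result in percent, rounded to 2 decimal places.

16.42%

Real gross regional product 2022 = 6731.1/1.592 = 4228.08.
Real gross regional product 2025 = 8328.7/1.692 = 4922.40.
Change = 4922.40/4228.08 − 1 = 0.1642.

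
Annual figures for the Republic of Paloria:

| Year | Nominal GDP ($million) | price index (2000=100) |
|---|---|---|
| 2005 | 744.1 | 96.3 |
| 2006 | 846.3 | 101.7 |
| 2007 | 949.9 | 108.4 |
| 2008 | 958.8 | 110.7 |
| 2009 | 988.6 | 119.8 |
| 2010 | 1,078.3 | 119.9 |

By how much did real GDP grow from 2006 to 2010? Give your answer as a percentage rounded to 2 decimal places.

Real GDP 2006 = 846.3/1.017 = 832.15.
Real GDP 2010 = 1078.3/1.199 = 899.33.
Change = 899.33/832.15 − 1 = 0.0807.

8.07%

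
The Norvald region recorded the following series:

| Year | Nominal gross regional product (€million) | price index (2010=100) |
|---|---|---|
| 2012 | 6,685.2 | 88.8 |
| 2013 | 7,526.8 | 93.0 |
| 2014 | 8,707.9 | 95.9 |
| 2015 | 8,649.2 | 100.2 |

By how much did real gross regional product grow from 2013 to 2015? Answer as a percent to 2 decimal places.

Real gross regional product 2013 = 7526.8/0.930 = 8093.33.
Real gross regional product 2015 = 8649.2/1.002 = 8631.94.
Change = 8631.94/8093.33 − 1 = 0.0665.

6.65%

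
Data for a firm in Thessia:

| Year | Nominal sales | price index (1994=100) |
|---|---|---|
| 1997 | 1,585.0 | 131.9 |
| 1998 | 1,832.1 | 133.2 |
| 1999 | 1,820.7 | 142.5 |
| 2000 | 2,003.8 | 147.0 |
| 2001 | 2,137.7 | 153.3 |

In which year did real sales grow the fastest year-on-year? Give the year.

1998: real = 1832.1/1.332 = 1375.45; growth vs 1997 (1201.67) = 14.46%.
1999: real = 1820.7/1.425 = 1277.68; growth vs 1998 (1375.45) = -7.11%.
2000: real = 2003.8/1.470 = 1363.13; growth vs 1999 (1277.68) = 6.69%.
2001: real = 2137.7/1.533 = 1394.46; growth vs 2000 (1363.13) = 2.30%.

1998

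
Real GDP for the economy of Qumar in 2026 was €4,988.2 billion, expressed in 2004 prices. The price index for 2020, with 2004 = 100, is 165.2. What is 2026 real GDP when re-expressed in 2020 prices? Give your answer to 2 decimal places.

Real GDP in 2020 prices = Real GDP in 2004 prices × (P_2020/P_2004) = 4988.2 × 1.652 = 8240.51.

€8,240.51 billion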